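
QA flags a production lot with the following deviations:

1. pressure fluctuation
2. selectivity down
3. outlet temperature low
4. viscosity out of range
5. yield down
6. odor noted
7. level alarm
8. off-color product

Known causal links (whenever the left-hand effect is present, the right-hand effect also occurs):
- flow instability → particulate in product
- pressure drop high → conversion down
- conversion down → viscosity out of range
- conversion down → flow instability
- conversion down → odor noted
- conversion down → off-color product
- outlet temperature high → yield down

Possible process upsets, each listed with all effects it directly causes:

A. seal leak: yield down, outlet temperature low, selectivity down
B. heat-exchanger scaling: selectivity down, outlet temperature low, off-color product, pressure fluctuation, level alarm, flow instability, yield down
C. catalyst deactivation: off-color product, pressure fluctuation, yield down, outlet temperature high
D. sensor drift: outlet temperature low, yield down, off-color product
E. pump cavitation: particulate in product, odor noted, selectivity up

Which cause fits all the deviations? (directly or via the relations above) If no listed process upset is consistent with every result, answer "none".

none

Per-candidate check:
(A) seal leak — pressure fluctuation miss; selectivity down match; outlet temperature low match; viscosity out of range miss; yield down match; odor noted miss; level alarm miss; off-color product miss
(B) heat-exchanger scaling — does not account for viscosity out of range, odor noted
(C) catalyst deactivation — pressure fluctuation match; selectivity down miss; outlet temperature low miss; viscosity out of range miss; yield down match; odor noted miss; level alarm miss; off-color product match
(D) sensor drift — pressure fluctuation miss; selectivity down miss; outlet temperature low match; viscosity out of range miss; yield down match; odor noted miss; level alarm miss; off-color product match
(E) pump cavitation — fails on pressure fluctuation, selectivity down, outlet temperature low, viscosity out of range, yield down, level alarm, off-color product (predicts selectivity up, not selectivity down)
No candidate is consistent with all observations.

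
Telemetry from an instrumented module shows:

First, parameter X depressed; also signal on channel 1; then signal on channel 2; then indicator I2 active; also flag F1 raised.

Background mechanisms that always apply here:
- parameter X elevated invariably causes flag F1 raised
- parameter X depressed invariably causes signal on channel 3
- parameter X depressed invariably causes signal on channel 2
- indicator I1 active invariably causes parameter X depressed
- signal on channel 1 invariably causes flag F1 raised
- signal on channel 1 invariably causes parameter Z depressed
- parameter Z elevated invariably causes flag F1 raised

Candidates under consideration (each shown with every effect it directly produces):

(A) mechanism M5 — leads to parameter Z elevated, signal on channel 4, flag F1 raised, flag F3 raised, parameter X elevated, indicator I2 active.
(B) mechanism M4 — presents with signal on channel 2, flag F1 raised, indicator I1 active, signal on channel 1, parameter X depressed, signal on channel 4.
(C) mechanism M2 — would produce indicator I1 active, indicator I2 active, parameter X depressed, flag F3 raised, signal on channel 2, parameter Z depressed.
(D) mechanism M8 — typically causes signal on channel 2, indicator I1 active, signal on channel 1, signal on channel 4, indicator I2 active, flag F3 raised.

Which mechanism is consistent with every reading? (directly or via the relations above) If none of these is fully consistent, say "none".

D

Testing each hypothesis:
(A) mechanism M5 — fails on parameter X depressed, signal on channel 1, signal on channel 2 (predicts parameter X elevated, not parameter X depressed)
(B) mechanism M4 — does not account for indicator I2 active
(C) mechanism M2 — does not account for signal on channel 1, flag F1 raised
(D) mechanism M8 — accounts for every observation (parameter X depressed through indicator I1 active → parameter X depressed)
Only (D) is consistent with every observation.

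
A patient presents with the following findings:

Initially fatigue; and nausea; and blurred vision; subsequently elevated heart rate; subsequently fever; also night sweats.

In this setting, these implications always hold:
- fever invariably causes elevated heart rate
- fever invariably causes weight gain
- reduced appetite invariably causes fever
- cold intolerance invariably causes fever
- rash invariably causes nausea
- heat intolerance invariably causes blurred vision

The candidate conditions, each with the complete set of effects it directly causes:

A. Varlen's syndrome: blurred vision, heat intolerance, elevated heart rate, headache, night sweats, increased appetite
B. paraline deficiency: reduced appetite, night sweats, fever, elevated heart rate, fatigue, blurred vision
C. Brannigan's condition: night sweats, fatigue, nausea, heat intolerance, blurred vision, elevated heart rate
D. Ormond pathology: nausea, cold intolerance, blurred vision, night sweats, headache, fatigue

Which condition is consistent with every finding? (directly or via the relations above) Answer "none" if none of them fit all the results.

D

Testing each hypothesis:
(A) Varlen's syndrome — fatigue -; nausea -; blurred vision +; elevated heart rate +; fever -; night sweats +
(B) paraline deficiency — fatigue +; nausea -; blurred vision +; elevated heart rate +; fever +; night sweats +
(C) Brannigan's condition — does not account for fever
(D) Ormond pathology — fatigue +; nausea +; blurred vision +; elevated heart rate + (via cold intolerance → fever → elevated heart rate); fever + (via cold intolerance → fever); night sweats +
(D) is the only candidate with no mismatches.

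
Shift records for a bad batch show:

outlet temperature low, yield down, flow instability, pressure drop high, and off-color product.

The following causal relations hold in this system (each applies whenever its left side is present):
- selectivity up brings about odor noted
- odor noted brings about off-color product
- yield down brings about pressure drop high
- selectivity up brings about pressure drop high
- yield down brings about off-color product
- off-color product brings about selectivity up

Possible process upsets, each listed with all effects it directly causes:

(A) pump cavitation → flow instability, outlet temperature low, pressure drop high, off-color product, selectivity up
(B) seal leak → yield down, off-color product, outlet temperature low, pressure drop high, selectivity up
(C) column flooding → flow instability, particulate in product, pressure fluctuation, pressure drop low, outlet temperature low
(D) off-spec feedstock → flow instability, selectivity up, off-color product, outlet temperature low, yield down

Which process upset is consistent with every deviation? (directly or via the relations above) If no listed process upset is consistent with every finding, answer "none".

D

For each candidate, compare predicted effects to what was observed:
(A) pump cavitation — outlet temperature low match; yield down miss; flow instability match; pressure drop high match; off-color product match
(B) seal leak — outlet temperature low match; yield down match; flow instability miss; pressure drop high match; off-color product match
(C) column flooding — fails on yield down, pressure drop high, off-color product (predicts pressure drop low, not pressure drop high)
(D) off-spec feedstock — accounts for every observation (pressure drop high through yield down → pressure drop high)
(D) is the only candidate with no mismatches.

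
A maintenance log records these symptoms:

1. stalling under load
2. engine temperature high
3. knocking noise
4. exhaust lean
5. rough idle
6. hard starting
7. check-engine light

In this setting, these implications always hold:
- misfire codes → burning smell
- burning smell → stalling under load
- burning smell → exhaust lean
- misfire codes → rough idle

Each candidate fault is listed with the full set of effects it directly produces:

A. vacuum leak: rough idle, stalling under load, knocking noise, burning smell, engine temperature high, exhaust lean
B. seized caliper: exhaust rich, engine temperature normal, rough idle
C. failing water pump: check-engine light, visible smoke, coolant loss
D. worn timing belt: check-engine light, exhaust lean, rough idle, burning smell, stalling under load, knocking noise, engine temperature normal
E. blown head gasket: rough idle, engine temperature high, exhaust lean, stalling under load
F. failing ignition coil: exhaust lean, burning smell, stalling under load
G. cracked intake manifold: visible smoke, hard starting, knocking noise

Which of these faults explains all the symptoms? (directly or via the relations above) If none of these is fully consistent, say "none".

Checking each candidate against the observations:
(A) vacuum leak — does not account for hard starting, check-engine light
(B) seized caliper — stalling under load NO; engine temperature high NO; knocking noise NO; exhaust lean NO; rough idle yes; hard starting NO; check-engine light NO
(C) failing water pump — does not account for stalling under load, engine temperature high, knocking noise, exhaust lean, rough idle, hard starting
(D) worn timing belt — fails on engine temperature high, hard starting (predicts engine temperature normal, not engine temperature high)
(E) blown head gasket — does not account for knocking noise, hard starting, check-engine light
(F) failing ignition coil — stalling under load yes; engine temperature high NO; knocking noise NO; exhaust lean yes; rough idle NO; hard starting NO; check-engine light NO
(G) cracked intake manifold — does not account for stalling under load, engine temperature high, exhaust lean, rough idle, check-engine light
Every candidate fails on at least one observation.

none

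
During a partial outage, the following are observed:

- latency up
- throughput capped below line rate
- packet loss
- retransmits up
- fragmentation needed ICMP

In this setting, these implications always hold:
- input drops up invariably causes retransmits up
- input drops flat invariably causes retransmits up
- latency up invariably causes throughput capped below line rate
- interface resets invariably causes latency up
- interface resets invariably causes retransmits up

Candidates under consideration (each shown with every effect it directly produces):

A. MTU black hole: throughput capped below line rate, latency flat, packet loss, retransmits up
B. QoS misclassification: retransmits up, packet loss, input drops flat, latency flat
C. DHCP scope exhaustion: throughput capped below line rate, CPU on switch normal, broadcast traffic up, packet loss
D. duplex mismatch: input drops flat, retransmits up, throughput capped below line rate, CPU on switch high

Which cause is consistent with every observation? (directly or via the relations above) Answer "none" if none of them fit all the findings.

For each candidate, compare predicted effects to what was observed:
(A) MTU black hole — latency up miss; throughput capped below line rate match; packet loss match; retransmits up match; fragmentation needed ICMP miss
(B) QoS misclassification — latency up miss; throughput capped below line rate miss; packet loss match; retransmits up match; fragmentation needed ICMP miss
(C) DHCP scope exhaustion — does not account for latency up, retransmits up, fragmentation needed ICMP
(D) duplex mismatch — does not account for latency up, packet loss, fragmentation needed ICMP
No candidate is consistent with all observations.

none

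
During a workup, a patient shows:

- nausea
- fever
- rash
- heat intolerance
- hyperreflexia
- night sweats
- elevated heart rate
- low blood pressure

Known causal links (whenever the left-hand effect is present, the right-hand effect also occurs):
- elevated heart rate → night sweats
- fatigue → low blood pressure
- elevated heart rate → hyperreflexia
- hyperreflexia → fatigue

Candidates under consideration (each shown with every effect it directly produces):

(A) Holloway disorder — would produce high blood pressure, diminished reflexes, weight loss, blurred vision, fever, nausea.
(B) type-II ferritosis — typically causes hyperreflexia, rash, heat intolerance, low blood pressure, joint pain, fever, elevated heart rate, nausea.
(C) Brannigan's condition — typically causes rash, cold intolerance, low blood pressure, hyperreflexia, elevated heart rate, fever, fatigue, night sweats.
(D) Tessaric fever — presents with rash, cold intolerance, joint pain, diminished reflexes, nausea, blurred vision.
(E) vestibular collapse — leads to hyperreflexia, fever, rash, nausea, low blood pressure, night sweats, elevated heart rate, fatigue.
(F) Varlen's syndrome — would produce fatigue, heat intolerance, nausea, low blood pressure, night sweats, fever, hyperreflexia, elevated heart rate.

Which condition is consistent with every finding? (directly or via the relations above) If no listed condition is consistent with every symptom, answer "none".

B

Testing each hypothesis:
(A) Holloway disorder — fails on rash, heat intolerance, hyperreflexia, night sweats, elevated heart rate, low blood pressure (predicts diminished reflexes, not hyperreflexia; predicts high blood pressure, not low blood pressure)
(B) type-II ferritosis — accounts for every observation (night sweats through elevated heart rate → night sweats)
(C) Brannigan's condition — nausea miss; fever match; rash match; heat intolerance miss; hyperreflexia match; night sweats match; elevated heart rate match; low blood pressure match
(D) Tessaric fever — fails on fever, heat intolerance, hyperreflexia, night sweats, elevated heart rate, low blood pressure (predicts cold intolerance, not heat intolerance; predicts diminished reflexes, not hyperreflexia)
(E) vestibular collapse — nausea match; fever match; rash match; heat intolerance miss; hyperreflexia match; night sweats match; elevated heart rate match; low blood pressure match
(F) Varlen's syndrome — does not account for rash
(B) alone accounts for all the evidence.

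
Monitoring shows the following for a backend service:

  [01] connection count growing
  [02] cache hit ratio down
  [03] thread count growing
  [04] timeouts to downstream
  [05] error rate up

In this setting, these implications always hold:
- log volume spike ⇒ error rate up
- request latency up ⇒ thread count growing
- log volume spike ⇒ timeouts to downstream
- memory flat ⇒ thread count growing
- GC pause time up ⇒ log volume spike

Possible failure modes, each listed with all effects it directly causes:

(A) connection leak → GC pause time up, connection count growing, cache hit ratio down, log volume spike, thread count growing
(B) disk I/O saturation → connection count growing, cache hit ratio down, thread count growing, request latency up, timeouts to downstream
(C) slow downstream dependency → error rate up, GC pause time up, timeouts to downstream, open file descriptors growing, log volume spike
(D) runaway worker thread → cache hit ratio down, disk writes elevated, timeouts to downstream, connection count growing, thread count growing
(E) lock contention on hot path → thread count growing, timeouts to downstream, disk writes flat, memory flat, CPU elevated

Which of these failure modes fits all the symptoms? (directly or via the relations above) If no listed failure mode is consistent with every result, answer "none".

A

For each candidate, compare predicted effects to what was observed:
(A) connection leak — accounts for every observation (timeouts to downstream via log volume spike → timeouts to downstream)
(B) disk I/O saturation — connection count growing match; cache hit ratio down match; thread count growing match; timeouts to downstream match; error rate up miss
(C) slow downstream dependency — does not account for connection count growing, cache hit ratio down, thread count growing
(D) runaway worker thread — connection count growing match; cache hit ratio down match; thread count growing match; timeouts to downstream match; error rate up miss
(E) lock contention on hot path — does not account for connection count growing, cache hit ratio down, error rate up
(A) is the only candidate with no mismatches.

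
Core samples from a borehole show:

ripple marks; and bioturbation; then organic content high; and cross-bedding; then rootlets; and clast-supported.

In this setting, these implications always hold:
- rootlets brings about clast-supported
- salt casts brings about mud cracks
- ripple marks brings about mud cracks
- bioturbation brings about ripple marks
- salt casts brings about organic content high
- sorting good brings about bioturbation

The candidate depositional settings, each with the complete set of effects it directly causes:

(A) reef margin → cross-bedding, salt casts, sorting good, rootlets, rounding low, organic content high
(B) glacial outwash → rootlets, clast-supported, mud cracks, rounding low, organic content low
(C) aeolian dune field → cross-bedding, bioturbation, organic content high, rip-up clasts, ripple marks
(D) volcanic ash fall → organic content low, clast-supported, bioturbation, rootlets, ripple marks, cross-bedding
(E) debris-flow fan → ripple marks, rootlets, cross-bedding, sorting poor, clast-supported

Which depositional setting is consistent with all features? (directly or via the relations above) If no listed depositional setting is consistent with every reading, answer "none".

A

Checking each candidate against the observations:
(A) reef margin — ripple marks + (by sorting good → bioturbation → ripple marks); bioturbation + (by sorting good → bioturbation); organic content high +; cross-bedding +; rootlets +; clast-supported + (by rootlets → clast-supported)
(B) glacial outwash — fails on ripple marks, bioturbation, organic content high, cross-bedding (predicts organic content low, not organic content high)
(C) aeolian dune field — ripple marks +; bioturbation +; organic content high +; cross-bedding +; rootlets -; clast-supported -
(D) volcanic ash fall — fails on organic content high (predicts organic content low, not organic content high)
(E) debris-flow fan — ripple marks +; bioturbation -; organic content high -; cross-bedding +; rootlets +; clast-supported +
(A) alone accounts for all the evidence.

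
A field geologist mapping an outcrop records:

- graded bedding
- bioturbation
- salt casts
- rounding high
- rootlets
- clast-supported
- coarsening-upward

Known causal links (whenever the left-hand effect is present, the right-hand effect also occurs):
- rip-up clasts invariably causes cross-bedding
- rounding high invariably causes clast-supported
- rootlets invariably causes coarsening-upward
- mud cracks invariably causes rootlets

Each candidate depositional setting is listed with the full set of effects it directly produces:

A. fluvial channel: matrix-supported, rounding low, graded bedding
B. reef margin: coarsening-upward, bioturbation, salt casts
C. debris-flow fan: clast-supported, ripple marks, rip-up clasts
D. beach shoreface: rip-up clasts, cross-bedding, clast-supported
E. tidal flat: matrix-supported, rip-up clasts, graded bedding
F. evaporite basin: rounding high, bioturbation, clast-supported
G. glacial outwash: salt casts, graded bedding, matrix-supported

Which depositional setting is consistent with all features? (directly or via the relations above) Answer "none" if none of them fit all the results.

Per-candidate check:
(A) fluvial channel — graded bedding match; bioturbation miss; salt casts miss; rounding high miss; rootlets miss; clast-supported miss; coarsening-upward miss
(B) reef margin — does not account for graded bedding, rounding high, rootlets, clast-supported
(C) debris-flow fan — does not account for graded bedding, bioturbation, salt casts, rounding high, rootlets, coarsening-upward
(D) beach shoreface — graded bedding miss; bioturbation miss; salt casts miss; rounding high miss; rootlets miss; clast-supported match; coarsening-upward miss
(E) tidal flat — graded bedding match; bioturbation miss; salt casts miss; rounding high miss; rootlets miss; clast-supported miss; coarsening-upward miss
(F) evaporite basin — graded bedding miss; bioturbation match; salt casts miss; rounding high match; rootlets miss; clast-supported match; coarsening-upward miss
(G) glacial outwash — graded bedding match; bioturbation miss; salt casts match; rounding high miss; rootlets miss; clast-supported miss; coarsening-upward miss
Every candidate fails on at least one observation.

none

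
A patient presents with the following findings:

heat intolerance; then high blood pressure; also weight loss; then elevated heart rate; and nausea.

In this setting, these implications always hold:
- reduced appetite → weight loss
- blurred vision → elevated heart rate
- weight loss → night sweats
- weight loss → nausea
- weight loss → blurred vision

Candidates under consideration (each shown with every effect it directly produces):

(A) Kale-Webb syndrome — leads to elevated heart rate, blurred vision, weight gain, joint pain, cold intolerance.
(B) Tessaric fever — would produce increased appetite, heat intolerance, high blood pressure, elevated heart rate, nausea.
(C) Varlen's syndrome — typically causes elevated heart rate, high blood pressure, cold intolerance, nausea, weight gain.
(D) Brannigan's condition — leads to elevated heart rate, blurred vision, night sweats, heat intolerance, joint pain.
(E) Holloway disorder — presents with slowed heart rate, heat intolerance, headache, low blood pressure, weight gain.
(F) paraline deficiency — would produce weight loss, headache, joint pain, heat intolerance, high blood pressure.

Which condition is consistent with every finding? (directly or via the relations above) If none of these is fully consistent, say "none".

F

For each candidate, compare predicted effects to what was observed:
(A) Kale-Webb syndrome — heat intolerance NO; high blood pressure NO; weight loss NO; elevated heart rate yes; nausea NO
(B) Tessaric fever — heat intolerance yes; high blood pressure yes; weight loss NO; elevated heart rate yes; nausea yes
(C) Varlen's syndrome — fails on heat intolerance, weight loss (predicts cold intolerance, not heat intolerance; predicts weight gain, not weight loss)
(D) Brannigan's condition — does not account for high blood pressure, weight loss, nausea
(E) Holloway disorder — heat intolerance yes; high blood pressure NO; weight loss NO; elevated heart rate NO; nausea NO
(F) paraline deficiency — heat intolerance yes; high blood pressure yes; weight loss yes; elevated heart rate yes (through weight loss → blurred vision → elevated heart rate); nausea yes (through weight loss → nausea)
(F) is the only candidate with no mismatches.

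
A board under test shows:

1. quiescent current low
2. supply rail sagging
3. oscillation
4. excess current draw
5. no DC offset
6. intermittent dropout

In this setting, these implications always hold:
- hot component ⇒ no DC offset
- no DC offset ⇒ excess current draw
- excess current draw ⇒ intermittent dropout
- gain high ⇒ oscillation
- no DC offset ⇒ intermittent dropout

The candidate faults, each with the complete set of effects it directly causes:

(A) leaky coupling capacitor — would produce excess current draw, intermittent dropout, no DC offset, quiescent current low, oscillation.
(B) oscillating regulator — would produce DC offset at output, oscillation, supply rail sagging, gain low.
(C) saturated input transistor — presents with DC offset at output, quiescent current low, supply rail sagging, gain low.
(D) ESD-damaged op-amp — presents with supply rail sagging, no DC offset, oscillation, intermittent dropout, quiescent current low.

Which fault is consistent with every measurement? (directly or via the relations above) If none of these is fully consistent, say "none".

Testing each hypothesis:
(A) leaky coupling capacitor — does not account for supply rail sagging
(B) oscillating regulator — quiescent current low miss; supply rail sagging match; oscillation match; excess current draw miss; no DC offset miss; intermittent dropout miss
(C) saturated input transistor — quiescent current low match; supply rail sagging match; oscillation miss; excess current draw miss; no DC offset miss; intermittent dropout miss
(D) ESD-damaged op-amp — quiescent current low match; supply rail sagging match; oscillation match; excess current draw match (via no DC offset → excess current draw); no DC offset match; intermittent dropout match
(D) is the only candidate with no mismatches.

D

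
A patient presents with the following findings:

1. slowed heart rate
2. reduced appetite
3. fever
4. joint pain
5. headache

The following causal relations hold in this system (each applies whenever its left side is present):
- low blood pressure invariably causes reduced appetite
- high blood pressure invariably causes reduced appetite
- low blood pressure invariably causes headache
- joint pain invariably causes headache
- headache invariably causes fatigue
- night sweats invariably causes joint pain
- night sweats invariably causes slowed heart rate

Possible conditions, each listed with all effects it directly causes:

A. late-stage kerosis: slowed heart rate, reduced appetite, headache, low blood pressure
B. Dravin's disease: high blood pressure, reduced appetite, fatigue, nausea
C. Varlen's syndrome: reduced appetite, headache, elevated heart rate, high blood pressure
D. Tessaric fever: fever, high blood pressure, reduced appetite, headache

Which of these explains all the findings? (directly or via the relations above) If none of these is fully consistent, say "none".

Per-candidate check:
(A) late-stage kerosis — slowed heart rate yes; reduced appetite yes; fever NO; joint pain NO; headache yes
(B) Dravin's disease — slowed heart rate NO; reduced appetite yes; fever NO; joint pain NO; headache NO
(C) Varlen's syndrome — slowed heart rate NO; reduced appetite yes; fever NO; joint pain NO; headache yes
(D) Tessaric fever — slowed heart rate NO; reduced appetite yes; fever yes; joint pain NO; headache yes
Every candidate fails on at least one observation.

none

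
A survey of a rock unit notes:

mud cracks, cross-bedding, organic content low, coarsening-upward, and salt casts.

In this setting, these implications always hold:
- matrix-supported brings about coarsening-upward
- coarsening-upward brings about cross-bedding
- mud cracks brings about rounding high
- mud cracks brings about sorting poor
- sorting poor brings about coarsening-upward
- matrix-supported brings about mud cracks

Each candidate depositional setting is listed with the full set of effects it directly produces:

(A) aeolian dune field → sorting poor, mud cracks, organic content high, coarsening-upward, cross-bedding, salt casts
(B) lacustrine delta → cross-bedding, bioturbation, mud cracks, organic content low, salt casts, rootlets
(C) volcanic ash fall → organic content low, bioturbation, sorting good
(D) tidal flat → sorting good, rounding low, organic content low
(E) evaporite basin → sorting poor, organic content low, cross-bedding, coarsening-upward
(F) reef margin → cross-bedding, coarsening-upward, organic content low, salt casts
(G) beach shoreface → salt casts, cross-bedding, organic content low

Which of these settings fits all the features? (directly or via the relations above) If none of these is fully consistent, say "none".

B

For each candidate, compare predicted effects to what was observed:
(A) aeolian dune field — mud cracks yes; cross-bedding yes; organic content low NO; coarsening-upward yes; salt casts yes
(B) lacustrine delta — mud cracks yes; cross-bedding yes; organic content low yes; coarsening-upward yes (through mud cracks → sorting poor → coarsening-upward); salt casts yes
(C) volcanic ash fall — mud cracks NO; cross-bedding NO; organic content low yes; coarsening-upward NO; salt casts NO
(D) tidal flat — mud cracks NO; cross-bedding NO; organic content low yes; coarsening-upward NO; salt casts NO
(E) evaporite basin — mud cracks NO; cross-bedding yes; organic content low yes; coarsening-upward yes; salt casts NO
(F) reef margin — does not account for mud cracks
(G) beach shoreface — mud cracks NO; cross-bedding yes; organic content low yes; coarsening-upward NO; salt casts yes
(B) is the only candidate with no mismatches.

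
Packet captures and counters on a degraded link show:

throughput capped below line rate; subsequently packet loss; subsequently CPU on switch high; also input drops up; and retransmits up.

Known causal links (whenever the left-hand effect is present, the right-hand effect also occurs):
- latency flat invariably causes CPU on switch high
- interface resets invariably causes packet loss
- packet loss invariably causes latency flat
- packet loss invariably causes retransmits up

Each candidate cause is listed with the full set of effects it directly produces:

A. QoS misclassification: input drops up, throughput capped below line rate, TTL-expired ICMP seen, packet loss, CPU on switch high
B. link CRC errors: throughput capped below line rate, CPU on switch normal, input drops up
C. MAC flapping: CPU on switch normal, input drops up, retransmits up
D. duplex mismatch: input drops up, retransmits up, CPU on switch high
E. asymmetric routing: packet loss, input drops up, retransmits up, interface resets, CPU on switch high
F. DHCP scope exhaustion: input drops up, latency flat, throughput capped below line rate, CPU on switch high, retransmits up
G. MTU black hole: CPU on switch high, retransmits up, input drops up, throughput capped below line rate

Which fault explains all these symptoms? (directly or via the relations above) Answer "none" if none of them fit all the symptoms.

A

Testing each hypothesis:
(A) QoS misclassification — throughput capped below line rate +; packet loss +; CPU on switch high +; input drops up +; retransmits up + (by packet loss → retransmits up)
(B) link CRC errors — throughput capped below line rate +; packet loss -; CPU on switch high -; input drops up +; retransmits up -
(C) MAC flapping — fails on throughput capped below line rate, packet loss, CPU on switch high (predicts CPU on switch normal, not CPU on switch high)
(D) duplex mismatch — does not account for throughput capped below line rate, packet loss
(E) asymmetric routing — does not account for throughput capped below line rate
(F) DHCP scope exhaustion — throughput capped below line rate +; packet loss -; CPU on switch high +; input drops up +; retransmits up +
(G) MTU black hole — does not account for packet loss
(A) alone accounts for all the evidence.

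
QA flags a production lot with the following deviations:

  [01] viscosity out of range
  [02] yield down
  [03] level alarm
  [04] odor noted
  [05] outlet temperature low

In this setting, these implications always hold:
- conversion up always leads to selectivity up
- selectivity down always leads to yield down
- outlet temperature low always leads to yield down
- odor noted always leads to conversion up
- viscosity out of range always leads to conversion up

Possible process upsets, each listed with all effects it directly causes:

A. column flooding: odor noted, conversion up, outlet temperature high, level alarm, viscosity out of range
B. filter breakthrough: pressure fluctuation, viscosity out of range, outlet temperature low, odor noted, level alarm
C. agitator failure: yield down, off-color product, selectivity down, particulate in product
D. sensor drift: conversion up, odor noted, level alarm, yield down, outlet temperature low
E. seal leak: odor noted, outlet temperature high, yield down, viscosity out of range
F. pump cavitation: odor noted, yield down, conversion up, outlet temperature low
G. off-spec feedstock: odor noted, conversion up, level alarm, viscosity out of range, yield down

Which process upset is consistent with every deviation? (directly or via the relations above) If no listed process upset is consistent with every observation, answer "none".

For each candidate, compare predicted effects to what was observed:
(A) column flooding — fails on yield down, outlet temperature low (predicts outlet temperature high, not outlet temperature low)
(B) filter breakthrough — viscosity out of range ✓; yield down ✓ (by outlet temperature low → yield down); level alarm ✓; odor noted ✓; outlet temperature low ✓
(C) agitator failure — does not account for viscosity out of range, level alarm, odor noted, outlet temperature low
(D) sensor drift — viscosity out of range ✗; yield down ✓; level alarm ✓; odor noted ✓; outlet temperature low ✓
(E) seal leak — fails on level alarm, outlet temperature low (predicts outlet temperature high, not outlet temperature low)
(F) pump cavitation — viscosity out of range ✗; yield down ✓; level alarm ✗; odor noted ✓; outlet temperature low ✓
(G) off-spec feedstock — viscosity out of range ✓; yield down ✓; level alarm ✓; odor noted ✓; outlet temperature low ✗
(B) alone accounts for all the evidence.

B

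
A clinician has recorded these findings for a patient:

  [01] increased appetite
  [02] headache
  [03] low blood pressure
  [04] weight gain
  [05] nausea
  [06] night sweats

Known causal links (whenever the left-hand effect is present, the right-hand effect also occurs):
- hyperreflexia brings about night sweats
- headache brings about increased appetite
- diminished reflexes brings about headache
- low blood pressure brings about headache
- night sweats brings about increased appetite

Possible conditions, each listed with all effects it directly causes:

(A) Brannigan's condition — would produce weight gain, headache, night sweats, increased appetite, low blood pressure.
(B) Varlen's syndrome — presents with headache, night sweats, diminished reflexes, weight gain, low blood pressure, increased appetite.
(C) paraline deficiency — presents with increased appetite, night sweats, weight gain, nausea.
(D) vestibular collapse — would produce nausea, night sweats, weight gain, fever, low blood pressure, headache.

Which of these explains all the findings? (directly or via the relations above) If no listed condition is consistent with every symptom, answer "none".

D

Testing each hypothesis:
(A) Brannigan's condition — increased appetite match; headache match; low blood pressure match; weight gain match; nausea miss; night sweats match
(B) Varlen's syndrome — does not account for nausea
(C) paraline deficiency — does not account for headache, low blood pressure
(D) vestibular collapse — accounts for every observation (increased appetite by night sweats → increased appetite)
Only (D) is consistent with every observation.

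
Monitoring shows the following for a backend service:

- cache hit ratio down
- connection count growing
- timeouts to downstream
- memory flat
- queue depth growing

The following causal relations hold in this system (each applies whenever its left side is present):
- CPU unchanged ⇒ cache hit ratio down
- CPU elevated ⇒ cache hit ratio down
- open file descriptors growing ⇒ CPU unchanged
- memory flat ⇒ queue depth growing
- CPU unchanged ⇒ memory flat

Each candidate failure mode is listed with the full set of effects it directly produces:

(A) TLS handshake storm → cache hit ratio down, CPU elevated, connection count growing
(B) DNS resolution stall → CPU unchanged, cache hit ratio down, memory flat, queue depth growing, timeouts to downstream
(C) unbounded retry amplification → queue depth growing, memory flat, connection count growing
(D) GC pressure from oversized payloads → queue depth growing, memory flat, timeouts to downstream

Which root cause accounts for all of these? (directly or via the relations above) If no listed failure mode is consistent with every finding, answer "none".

none

Per-candidate check:
(A) TLS handshake storm — cache hit ratio down +; connection count growing +; timeouts to downstream -; memory flat -; queue depth growing -
(B) DNS resolution stall — does not account for connection count growing
(C) unbounded retry amplification — cache hit ratio down -; connection count growing +; timeouts to downstream -; memory flat +; queue depth growing +
(D) GC pressure from oversized payloads — cache hit ratio down -; connection count growing -; timeouts to downstream +; memory flat +; queue depth growing +
None of the listed candidates fits everything.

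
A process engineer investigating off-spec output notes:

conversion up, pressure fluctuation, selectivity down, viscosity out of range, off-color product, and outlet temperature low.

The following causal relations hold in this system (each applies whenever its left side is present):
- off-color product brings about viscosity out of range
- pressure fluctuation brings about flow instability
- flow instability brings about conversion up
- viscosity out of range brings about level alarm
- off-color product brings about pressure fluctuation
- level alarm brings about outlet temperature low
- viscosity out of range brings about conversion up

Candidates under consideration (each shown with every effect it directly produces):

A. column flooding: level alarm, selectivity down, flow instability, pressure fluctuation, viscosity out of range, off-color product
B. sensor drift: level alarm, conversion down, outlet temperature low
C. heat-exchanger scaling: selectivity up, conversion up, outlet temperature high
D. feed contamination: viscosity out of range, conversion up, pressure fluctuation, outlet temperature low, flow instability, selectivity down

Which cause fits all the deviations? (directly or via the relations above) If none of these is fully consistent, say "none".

Per-candidate check:
(A) column flooding — accounts for every observation (conversion up by flow instability → conversion up)
(B) sensor drift — conversion up NO; pressure fluctuation NO; selectivity down NO; viscosity out of range NO; off-color product NO; outlet temperature low yes
(C) heat-exchanger scaling — conversion up yes; pressure fluctuation NO; selectivity down NO; viscosity out of range NO; off-color product NO; outlet temperature low NO
(D) feed contamination — does not account for off-color product
Only (A) is consistent with every observation.

A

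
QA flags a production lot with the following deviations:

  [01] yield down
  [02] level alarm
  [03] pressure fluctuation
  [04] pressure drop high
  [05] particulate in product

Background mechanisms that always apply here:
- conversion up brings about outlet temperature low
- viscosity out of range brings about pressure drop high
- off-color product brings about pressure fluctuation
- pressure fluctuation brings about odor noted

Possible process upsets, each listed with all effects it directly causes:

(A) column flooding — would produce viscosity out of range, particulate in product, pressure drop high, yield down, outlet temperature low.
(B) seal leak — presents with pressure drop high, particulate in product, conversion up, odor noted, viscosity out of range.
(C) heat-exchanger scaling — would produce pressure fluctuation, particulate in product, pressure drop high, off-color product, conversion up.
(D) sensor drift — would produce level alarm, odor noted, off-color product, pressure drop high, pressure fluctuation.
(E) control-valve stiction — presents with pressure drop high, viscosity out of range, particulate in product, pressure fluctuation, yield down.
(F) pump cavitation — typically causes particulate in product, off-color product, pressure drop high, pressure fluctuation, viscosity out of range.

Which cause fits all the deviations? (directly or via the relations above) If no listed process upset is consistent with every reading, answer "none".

none

Testing each hypothesis:
(A) column flooding — does not account for level alarm, pressure fluctuation
(B) seal leak — yield down -; level alarm -; pressure fluctuation -; pressure drop high +; particulate in product +
(C) heat-exchanger scaling — yield down -; level alarm -; pressure fluctuation +; pressure drop high +; particulate in product +
(D) sensor drift — does not account for yield down, particulate in product
(E) control-valve stiction — does not account for level alarm
(F) pump cavitation — yield down -; level alarm -; pressure fluctuation +; pressure drop high +; particulate in product +
None of the listed candidates fits everything.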